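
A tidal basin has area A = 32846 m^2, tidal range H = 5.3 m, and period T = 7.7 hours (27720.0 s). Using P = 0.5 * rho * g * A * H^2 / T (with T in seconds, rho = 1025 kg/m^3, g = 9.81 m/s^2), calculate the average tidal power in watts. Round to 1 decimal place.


Convert period to seconds: T = 7.7 * 3600 = 27720.0 s
H^2 = 5.3^2 = 28.09
P = 0.5 * rho * g * A * H^2 / T
P = 0.5 * 1025 * 9.81 * 32846 * 28.09 / 27720.0
P = 167341.6 W

167341.6


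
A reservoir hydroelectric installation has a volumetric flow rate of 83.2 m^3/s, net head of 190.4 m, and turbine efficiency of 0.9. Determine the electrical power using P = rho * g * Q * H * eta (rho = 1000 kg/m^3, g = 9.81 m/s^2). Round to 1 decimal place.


Apply the hydropower formula P = rho * g * Q * H * eta
rho * g = 1000 * 9.81 = 9810.0
P = 9810.0 * 83.2 * 190.4 * 0.9
P = 139862661.1 W

139862661.1


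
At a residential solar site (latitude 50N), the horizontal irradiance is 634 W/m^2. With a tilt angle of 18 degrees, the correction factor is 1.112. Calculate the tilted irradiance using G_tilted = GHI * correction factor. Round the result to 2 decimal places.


Identify the given values:
  GHI = 634 W/m^2, tilt correction factor = 1.112
Apply the formula G_tilted = GHI * factor:
  G_tilted = 634 * 1.112
  G_tilted = 705.01 W/m^2

705.01


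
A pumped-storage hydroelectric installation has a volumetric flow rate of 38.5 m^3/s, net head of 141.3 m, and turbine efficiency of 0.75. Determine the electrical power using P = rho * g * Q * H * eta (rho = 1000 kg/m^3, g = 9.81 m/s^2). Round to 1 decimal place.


Apply the hydropower formula P = rho * g * Q * H * eta
rho * g = 1000 * 9.81 = 9810.0
P = 9810.0 * 38.5 * 141.3 * 0.75
P = 40025167.9 W

40025167.9


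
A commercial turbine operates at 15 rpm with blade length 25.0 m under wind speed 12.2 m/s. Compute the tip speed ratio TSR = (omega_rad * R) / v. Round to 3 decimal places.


Convert rotational speed to rad/s:
  omega = 15 * 2 * pi / 60 = 1.5708 rad/s
Compute tip speed:
  v_tip = omega * R = 1.5708 * 25.0 = 39.27 m/s
Tip speed ratio:
  TSR = v_tip / v_wind = 39.27 / 12.2 = 3.219

3.219


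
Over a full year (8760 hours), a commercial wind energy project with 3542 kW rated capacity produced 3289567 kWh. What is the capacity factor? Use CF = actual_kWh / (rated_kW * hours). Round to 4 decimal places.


Capacity factor = actual output / maximum possible output
Maximum possible = rated * hours = 3542 * 8760 = 31027920 kWh
CF = 3289567 / 31027920
CF = 0.1060

0.1060


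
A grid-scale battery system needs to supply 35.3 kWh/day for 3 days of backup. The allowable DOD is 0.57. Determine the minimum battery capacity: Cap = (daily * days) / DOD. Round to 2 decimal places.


Total energy needed = daily * days = 35.3 * 3 = 105.9 kWh
Account for depth of discharge:
  Cap = total_energy / DOD = 105.9 / 0.57
  Cap = 185.79 kWh

185.79


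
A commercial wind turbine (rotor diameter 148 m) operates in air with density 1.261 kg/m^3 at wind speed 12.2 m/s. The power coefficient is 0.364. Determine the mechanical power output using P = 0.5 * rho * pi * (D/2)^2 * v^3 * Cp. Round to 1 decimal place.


Step 1 -- Compute swept area:
  A = pi * (D/2)^2 = pi * (148/2)^2 = 17203.36 m^2
Step 2 -- Apply wind power equation:
  P = 0.5 * rho * A * v^3 * Cp
  v^3 = 12.2^3 = 1815.848
  P = 0.5 * 1.261 * 17203.36 * 1815.848 * 0.364
  P = 7169341.7 W

7169341.7


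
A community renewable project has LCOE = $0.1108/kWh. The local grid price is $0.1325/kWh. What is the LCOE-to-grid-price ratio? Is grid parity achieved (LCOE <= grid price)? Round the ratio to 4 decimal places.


Compare LCOE to grid price:
  LCOE = $0.1108/kWh, Grid price = $0.1325/kWh
  Ratio = LCOE / grid_price = 0.1108 / 0.1325 = 0.8362
  Grid parity achieved (ratio <= 1)? yes

0.8362


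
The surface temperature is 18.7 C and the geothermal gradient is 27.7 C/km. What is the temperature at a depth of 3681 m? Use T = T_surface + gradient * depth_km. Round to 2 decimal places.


Convert depth to km: 3681 / 1000 = 3.681 km
Temperature increase = gradient * depth_km = 27.7 * 3.681 = 101.96 C
Temperature at depth = T_surface + delta_T = 18.7 + 101.96
T = 120.66 C

120.66


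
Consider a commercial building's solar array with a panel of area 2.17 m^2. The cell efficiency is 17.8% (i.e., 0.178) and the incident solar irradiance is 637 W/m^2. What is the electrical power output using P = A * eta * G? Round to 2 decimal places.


Use the solar power formula P = A * eta * G.
Given: A = 2.17 m^2, eta = 0.178, G = 637 W/m^2
P = 2.17 * 0.178 * 637
P = 246.05 W

246.05


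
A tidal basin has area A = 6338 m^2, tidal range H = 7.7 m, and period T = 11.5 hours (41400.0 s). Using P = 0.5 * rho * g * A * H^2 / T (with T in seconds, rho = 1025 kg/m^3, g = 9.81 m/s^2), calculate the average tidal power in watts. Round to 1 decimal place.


Convert period to seconds: T = 11.5 * 3600 = 41400.0 s
H^2 = 7.7^2 = 59.29
P = 0.5 * rho * g * A * H^2 / T
P = 0.5 * 1025 * 9.81 * 6338 * 59.29 / 41400.0
P = 45634.8 W

45634.8


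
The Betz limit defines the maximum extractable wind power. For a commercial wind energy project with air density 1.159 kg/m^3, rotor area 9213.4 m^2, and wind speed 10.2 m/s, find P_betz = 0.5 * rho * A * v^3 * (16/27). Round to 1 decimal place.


The Betz coefficient Cp_max = 16/27 = 0.5926
v^3 = 10.2^3 = 1061.208
P_betz = 0.5 * rho * A * v^3 * Cp_max
P_betz = 0.5 * 1.159 * 9213.4 * 1061.208 * 0.5926
P_betz = 3357608.8 W

3357608.8


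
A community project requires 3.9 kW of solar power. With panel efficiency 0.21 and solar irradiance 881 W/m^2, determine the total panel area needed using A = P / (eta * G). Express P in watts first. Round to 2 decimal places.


Convert target power to watts: P = 3.9 * 1000 = 3900.0 W
Compute denominator: eta * G = 0.21 * 881 = 185.01
Required area A = P / (eta * G) = 3900.0 / 185.01
A = 21.08 m^2

21.08


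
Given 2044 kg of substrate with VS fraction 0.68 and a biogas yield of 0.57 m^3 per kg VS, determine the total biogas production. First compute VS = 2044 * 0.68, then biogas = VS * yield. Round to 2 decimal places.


Compute volatile solids:
  VS = mass * VS_fraction = 2044 * 0.68 = 1389.92 kg
Calculate biogas volume:
  Biogas = VS * specific_yield = 1389.92 * 0.57
  Biogas = 792.25 m^3

792.25


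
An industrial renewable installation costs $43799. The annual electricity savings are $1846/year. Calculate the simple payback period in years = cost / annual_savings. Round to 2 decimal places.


Simple payback period = initial cost / annual savings
Payback = 43799 / 1846
Payback = 23.73 years

23.73


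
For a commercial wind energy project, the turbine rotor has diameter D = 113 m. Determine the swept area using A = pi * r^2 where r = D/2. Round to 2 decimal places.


Compute the rotor radius:
  r = D / 2 = 113 / 2 = 56.5 m
Calculate swept area:
  A = pi * r^2 = pi * 56.5^2
  A = 10028.75 m^2

10028.75


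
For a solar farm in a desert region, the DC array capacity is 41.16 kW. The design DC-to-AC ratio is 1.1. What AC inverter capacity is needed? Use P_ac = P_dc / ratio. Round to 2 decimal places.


The inverter AC capacity is determined by the DC/AC ratio.
Given: P_dc = 41.16 kW, DC/AC ratio = 1.1
P_ac = P_dc / ratio = 41.16 / 1.1
P_ac = 37.42 kW

37.42


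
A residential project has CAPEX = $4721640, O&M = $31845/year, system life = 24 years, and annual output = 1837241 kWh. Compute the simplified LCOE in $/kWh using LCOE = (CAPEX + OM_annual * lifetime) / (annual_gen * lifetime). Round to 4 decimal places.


Total cost = CAPEX + OM * lifetime = 4721640 + 31845 * 24 = 4721640 + 764280 = 5485920
Total generation = annual * lifetime = 1837241 * 24 = 44093784 kWh
LCOE = 5485920 / 44093784
LCOE = 0.1244 $/kWh

0.1244


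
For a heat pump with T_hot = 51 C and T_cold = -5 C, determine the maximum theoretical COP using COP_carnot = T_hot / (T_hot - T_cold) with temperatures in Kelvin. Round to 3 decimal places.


Convert to Kelvin:
  T_hot = 51 + 273.15 = 324.15 K
  T_cold = -5 + 273.15 = 268.15 K
Apply Carnot COP formula:
  COP = T_hot_K / (T_hot_K - T_cold_K) = 324.15 / 56.0
  COP = 5.788

5.788


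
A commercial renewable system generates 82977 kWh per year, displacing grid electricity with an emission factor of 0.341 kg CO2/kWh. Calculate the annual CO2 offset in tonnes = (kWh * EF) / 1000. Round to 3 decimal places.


CO2 offset in kg = generation * emission_factor
CO2 offset = 82977 * 0.341 = 28295.16 kg
Convert to tonnes:
  CO2 offset = 28295.16 / 1000 = 28.295 tonnes

28.295


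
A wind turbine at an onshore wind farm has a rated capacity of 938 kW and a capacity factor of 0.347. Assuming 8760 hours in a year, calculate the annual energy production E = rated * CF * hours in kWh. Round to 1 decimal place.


Annual energy = rated_kW * capacity_factor * hours_per_year
Given: P_rated = 938 kW, CF = 0.347, hours = 8760
E = 938 * 0.347 * 8760
E = 2851257.4 kWh

2851257.4


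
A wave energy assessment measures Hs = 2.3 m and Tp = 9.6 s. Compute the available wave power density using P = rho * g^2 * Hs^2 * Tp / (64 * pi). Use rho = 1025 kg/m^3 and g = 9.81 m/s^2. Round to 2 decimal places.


Apply wave power formula:
  g^2 = 9.81^2 = 96.2361
  Hs^2 = 2.3^2 = 5.29
  Numerator = rho * g^2 * Hs^2 * Tp = 1025 * 96.2361 * 5.29 * 9.6 = 5009435.45
  Denominator = 64 * pi = 201.0619
  P = 5009435.45 / 201.0619 = 24914.89 W/m

24914.89


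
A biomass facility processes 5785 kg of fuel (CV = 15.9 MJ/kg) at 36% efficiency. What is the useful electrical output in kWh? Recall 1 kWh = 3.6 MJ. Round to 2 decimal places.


Total energy = mass * CV = 5785 * 15.9 = 91981.5 MJ
Useful energy = total * eta = 91981.5 * 0.36 = 33113.34 MJ
Convert to kWh: 33113.34 / 3.6
Useful energy = 9198.15 kWh

9198.15


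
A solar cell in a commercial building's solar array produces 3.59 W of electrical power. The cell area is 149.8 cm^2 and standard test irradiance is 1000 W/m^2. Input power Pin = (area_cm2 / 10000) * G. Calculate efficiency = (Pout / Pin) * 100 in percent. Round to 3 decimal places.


First compute the input power:
  Pin = area_cm2 / 10000 * G = 149.8 / 10000 * 1000 = 14.98 W
Then compute efficiency:
  Efficiency = (Pout / Pin) * 100 = (3.59 / 14.98) * 100
  Efficiency = 23.965%

23.965


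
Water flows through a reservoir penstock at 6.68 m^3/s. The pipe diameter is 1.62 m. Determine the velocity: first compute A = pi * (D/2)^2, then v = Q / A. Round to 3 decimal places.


Compute pipe cross-sectional area:
  A = pi * (D/2)^2 = pi * (1.62/2)^2 = 2.0612 m^2
Calculate velocity:
  v = Q / A = 6.68 / 2.0612
  v = 3.241 m/s

3.241


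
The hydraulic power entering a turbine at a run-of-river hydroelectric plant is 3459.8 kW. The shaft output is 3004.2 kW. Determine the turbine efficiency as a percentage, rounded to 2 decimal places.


Turbine efficiency = (output power / input power) * 100
eta = (3004.2 / 3459.8) * 100
eta = 86.83%

86.83


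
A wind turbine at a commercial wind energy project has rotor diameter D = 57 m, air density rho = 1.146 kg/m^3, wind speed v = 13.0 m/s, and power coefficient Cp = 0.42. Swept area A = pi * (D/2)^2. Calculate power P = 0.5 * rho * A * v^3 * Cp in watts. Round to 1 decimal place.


Step 1 -- Compute swept area:
  A = pi * (D/2)^2 = pi * (57/2)^2 = 2551.76 m^2
Step 2 -- Apply wind power equation:
  P = 0.5 * rho * A * v^3 * Cp
  v^3 = 13.0^3 = 2197.0
  P = 0.5 * 1.146 * 2551.76 * 2197.0 * 0.42
  P = 1349191.4 W

1349191.4


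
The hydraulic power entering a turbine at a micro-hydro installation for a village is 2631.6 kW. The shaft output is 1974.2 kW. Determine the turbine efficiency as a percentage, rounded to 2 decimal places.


Turbine efficiency = (output power / input power) * 100
eta = (1974.2 / 2631.6) * 100
eta = 75.02%

75.02


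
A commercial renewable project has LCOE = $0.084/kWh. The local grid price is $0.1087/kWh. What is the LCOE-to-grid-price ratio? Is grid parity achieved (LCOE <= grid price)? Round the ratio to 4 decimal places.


Compare LCOE to grid price:
  LCOE = $0.084/kWh, Grid price = $0.1087/kWh
  Ratio = LCOE / grid_price = 0.084 / 0.1087 = 0.7728
  Grid parity achieved (ratio <= 1)? yes

0.7728


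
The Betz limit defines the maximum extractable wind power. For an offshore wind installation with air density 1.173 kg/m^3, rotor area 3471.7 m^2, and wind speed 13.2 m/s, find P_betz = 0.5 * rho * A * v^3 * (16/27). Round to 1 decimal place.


The Betz coefficient Cp_max = 16/27 = 0.5926
v^3 = 13.2^3 = 2299.968
P_betz = 0.5 * rho * A * v^3 * Cp_max
P_betz = 0.5 * 1.173 * 3471.7 * 2299.968 * 0.5926
P_betz = 2775161.2 W

2775161.2


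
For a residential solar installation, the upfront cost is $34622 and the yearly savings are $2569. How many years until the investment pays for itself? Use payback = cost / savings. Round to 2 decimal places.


Simple payback period = initial cost / annual savings
Payback = 34622 / 2569
Payback = 13.48 years

13.48


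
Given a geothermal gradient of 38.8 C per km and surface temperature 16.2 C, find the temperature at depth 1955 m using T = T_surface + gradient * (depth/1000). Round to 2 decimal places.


Convert depth to km: 1955 / 1000 = 1.955 km
Temperature increase = gradient * depth_km = 38.8 * 1.955 = 75.85 C
Temperature at depth = T_surface + delta_T = 16.2 + 75.85
T = 92.05 C

92.05


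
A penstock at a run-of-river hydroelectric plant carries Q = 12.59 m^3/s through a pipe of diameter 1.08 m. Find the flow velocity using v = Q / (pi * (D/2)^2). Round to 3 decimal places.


Compute pipe cross-sectional area:
  A = pi * (D/2)^2 = pi * (1.08/2)^2 = 0.9161 m^2
Calculate velocity:
  v = Q / A = 12.59 / 0.9161
  v = 13.743 m/s

13.743


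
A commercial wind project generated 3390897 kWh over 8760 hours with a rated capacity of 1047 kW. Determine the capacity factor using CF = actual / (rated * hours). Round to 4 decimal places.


Capacity factor = actual output / maximum possible output
Maximum possible = rated * hours = 1047 * 8760 = 9171720 kWh
CF = 3390897 / 9171720
CF = 0.3697

0.3697


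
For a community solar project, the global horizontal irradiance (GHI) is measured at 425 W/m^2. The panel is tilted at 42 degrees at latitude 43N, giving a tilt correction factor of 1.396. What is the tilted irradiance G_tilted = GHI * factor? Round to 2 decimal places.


Identify the given values:
  GHI = 425 W/m^2, tilt correction factor = 1.396
Apply the formula G_tilted = GHI * factor:
  G_tilted = 425 * 1.396
  G_tilted = 593.30 W/m^2

593.30


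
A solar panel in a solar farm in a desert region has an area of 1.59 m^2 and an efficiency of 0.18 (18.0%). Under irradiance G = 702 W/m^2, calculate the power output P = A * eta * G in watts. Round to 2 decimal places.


Use the solar power formula P = A * eta * G.
Given: A = 1.59 m^2, eta = 0.18, G = 702 W/m^2
P = 1.59 * 0.18 * 702
P = 200.91 W

200.91


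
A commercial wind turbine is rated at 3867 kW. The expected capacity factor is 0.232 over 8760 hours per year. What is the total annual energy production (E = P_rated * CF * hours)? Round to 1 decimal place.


Annual energy = rated_kW * capacity_factor * hours_per_year
Given: P_rated = 3867 kW, CF = 0.232, hours = 8760
E = 3867 * 0.232 * 8760
E = 7858981.4 kWh

7858981.4


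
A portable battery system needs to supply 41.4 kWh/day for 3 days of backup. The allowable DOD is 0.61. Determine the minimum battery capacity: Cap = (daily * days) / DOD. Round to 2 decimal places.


Total energy needed = daily * days = 41.4 * 3 = 124.2 kWh
Account for depth of discharge:
  Cap = total_energy / DOD = 124.2 / 0.61
  Cap = 203.61 kWh

203.61


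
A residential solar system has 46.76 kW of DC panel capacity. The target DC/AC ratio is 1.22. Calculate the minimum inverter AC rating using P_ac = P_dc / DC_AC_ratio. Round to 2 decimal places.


The inverter AC capacity is determined by the DC/AC ratio.
Given: P_dc = 46.76 kW, DC/AC ratio = 1.22
P_ac = P_dc / ratio = 46.76 / 1.22
P_ac = 38.33 kW

38.33


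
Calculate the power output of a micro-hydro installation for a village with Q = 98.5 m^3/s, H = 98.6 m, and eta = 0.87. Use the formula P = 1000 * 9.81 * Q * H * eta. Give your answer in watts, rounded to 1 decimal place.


Apply the hydropower formula P = rho * g * Q * H * eta
rho * g = 1000 * 9.81 = 9810.0
P = 9810.0 * 98.5 * 98.6 * 0.87
P = 82889859.9 W

82889859.9


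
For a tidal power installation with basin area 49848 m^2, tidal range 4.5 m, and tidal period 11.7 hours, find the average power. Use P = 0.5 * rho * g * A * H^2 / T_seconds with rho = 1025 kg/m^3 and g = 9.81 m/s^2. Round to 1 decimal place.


Convert period to seconds: T = 11.7 * 3600 = 42120.0 s
H^2 = 4.5^2 = 20.25
P = 0.5 * rho * g * A * H^2 / T
P = 0.5 * 1025 * 9.81 * 49848 * 20.25 / 42120.0
P = 120489.0 W

120489.0


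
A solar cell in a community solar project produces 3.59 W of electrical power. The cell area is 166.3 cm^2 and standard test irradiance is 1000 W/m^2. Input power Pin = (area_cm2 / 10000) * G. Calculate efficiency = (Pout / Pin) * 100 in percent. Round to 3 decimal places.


First compute the input power:
  Pin = area_cm2 / 10000 * G = 166.3 / 10000 * 1000 = 16.63 W
Then compute efficiency:
  Efficiency = (Pout / Pin) * 100 = (3.59 / 16.63) * 100
  Efficiency = 21.587%

21.587


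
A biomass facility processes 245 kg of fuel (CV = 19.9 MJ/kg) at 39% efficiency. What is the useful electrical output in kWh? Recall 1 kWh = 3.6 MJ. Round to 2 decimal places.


Total energy = mass * CV = 245 * 19.9 = 4875.5 MJ
Useful energy = total * eta = 4875.5 * 0.39 = 1901.45 MJ
Convert to kWh: 1901.45 / 3.6
Useful energy = 528.18 kWh

528.18


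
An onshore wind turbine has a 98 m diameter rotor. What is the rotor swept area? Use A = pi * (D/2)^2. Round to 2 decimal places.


Compute the rotor radius:
  r = D / 2 = 98 / 2 = 49.0 m
Calculate swept area:
  A = pi * r^2 = pi * 49.0^2
  A = 7542.96 m^2

7542.96


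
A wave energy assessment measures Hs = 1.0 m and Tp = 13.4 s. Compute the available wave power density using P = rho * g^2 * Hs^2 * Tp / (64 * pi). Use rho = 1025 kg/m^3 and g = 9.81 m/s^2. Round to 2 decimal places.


Apply wave power formula:
  g^2 = 9.81^2 = 96.2361
  Hs^2 = 1.0^2 = 1.0
  Numerator = rho * g^2 * Hs^2 * Tp = 1025 * 96.2361 * 1.0 * 13.4 = 1321802.83
  Denominator = 64 * pi = 201.0619
  P = 1321802.83 / 201.0619 = 6574.11 W/m

6574.11


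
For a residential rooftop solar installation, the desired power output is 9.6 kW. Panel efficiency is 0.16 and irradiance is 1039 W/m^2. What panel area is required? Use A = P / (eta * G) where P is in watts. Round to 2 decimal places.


Convert target power to watts: P = 9.6 * 1000 = 9600.0 W
Compute denominator: eta * G = 0.16 * 1039 = 166.24
Required area A = P / (eta * G) = 9600.0 / 166.24
A = 57.75 m^2

57.75


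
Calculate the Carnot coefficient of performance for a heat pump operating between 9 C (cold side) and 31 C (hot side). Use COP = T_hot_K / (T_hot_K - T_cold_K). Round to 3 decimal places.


Convert to Kelvin:
  T_hot = 31 + 273.15 = 304.15 K
  T_cold = 9 + 273.15 = 282.15 K
Apply Carnot COP formula:
  COP = T_hot_K / (T_hot_K - T_cold_K) = 304.15 / 22.0
  COP = 13.825

13.825


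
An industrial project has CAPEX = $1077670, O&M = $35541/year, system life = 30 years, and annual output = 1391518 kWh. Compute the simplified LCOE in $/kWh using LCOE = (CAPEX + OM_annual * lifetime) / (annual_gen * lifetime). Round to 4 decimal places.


Total cost = CAPEX + OM * lifetime = 1077670 + 35541 * 30 = 1077670 + 1066230 = 2143900
Total generation = annual * lifetime = 1391518 * 30 = 41745540 kWh
LCOE = 2143900 / 41745540
LCOE = 0.0514 $/kWh

0.0514


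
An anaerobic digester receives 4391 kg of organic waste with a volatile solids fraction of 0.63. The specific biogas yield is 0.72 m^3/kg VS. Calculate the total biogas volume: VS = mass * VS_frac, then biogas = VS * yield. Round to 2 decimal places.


Compute volatile solids:
  VS = mass * VS_fraction = 4391 * 0.63 = 2766.33 kg
Calculate biogas volume:
  Biogas = VS * specific_yield = 2766.33 * 0.72
  Biogas = 1991.76 m^3

1991.76


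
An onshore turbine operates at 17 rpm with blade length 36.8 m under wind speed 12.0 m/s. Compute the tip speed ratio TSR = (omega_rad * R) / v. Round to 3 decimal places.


Convert rotational speed to rad/s:
  omega = 17 * 2 * pi / 60 = 1.7802 rad/s
Compute tip speed:
  v_tip = omega * R = 1.7802 * 36.8 = 65.513 m/s
Tip speed ratio:
  TSR = v_tip / v_wind = 65.513 / 12.0 = 5.459

5.459


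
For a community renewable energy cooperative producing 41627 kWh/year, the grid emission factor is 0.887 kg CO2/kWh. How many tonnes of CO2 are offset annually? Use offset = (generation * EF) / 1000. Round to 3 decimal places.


CO2 offset in kg = generation * emission_factor
CO2 offset = 41627 * 0.887 = 36923.15 kg
Convert to tonnes:
  CO2 offset = 36923.15 / 1000 = 36.923 tonnes

36.923


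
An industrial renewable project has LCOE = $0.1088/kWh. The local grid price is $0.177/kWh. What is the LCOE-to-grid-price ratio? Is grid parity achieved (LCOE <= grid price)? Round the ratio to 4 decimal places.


Compare LCOE to grid price:
  LCOE = $0.1088/kWh, Grid price = $0.177/kWh
  Ratio = LCOE / grid_price = 0.1088 / 0.177 = 0.6147
  Grid parity achieved (ratio <= 1)? yes

0.6147


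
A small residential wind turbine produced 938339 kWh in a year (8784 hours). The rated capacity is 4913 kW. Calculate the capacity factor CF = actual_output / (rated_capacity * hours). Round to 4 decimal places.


Capacity factor = actual output / maximum possible output
Maximum possible = rated * hours = 4913 * 8784 = 43155792 kWh
CF = 938339 / 43155792
CF = 0.0217

0.0217


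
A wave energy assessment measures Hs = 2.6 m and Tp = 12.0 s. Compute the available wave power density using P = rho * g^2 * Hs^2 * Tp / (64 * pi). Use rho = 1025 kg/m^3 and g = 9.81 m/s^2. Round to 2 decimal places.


Apply wave power formula:
  g^2 = 9.81^2 = 96.2361
  Hs^2 = 2.6^2 = 6.76
  Numerator = rho * g^2 * Hs^2 * Tp = 1025 * 96.2361 * 6.76 * 12.0 = 8001839.24
  Denominator = 64 * pi = 201.0619
  P = 8001839.24 / 201.0619 = 39797.88 W/m

39797.88


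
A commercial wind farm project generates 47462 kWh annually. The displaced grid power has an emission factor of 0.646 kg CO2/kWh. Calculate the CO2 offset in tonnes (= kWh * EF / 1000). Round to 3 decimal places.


CO2 offset in kg = generation * emission_factor
CO2 offset = 47462 * 0.646 = 30660.45 kg
Convert to tonnes:
  CO2 offset = 30660.45 / 1000 = 30.660 tonnes

30.660


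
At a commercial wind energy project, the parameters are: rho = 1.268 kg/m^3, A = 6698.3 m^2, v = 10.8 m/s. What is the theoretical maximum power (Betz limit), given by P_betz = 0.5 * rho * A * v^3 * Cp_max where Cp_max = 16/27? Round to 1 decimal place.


The Betz coefficient Cp_max = 16/27 = 0.5926
v^3 = 10.8^3 = 1259.712
P_betz = 0.5 * rho * A * v^3 * Cp_max
P_betz = 0.5 * 1.268 * 6698.3 * 1259.712 * 0.5926
P_betz = 3170161.1 W

3170161.1


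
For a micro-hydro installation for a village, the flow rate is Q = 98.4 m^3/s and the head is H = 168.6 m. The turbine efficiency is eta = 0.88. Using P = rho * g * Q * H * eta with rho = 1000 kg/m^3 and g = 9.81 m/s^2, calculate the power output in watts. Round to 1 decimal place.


Apply the hydropower formula P = rho * g * Q * H * eta
rho * g = 1000 * 9.81 = 9810.0
P = 9810.0 * 98.4 * 168.6 * 0.88
P = 143220223.9 W

143220223.9


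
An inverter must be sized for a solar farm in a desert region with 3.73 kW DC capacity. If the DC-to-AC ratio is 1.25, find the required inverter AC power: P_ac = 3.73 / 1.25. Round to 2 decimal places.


The inverter AC capacity is determined by the DC/AC ratio.
Given: P_dc = 3.73 kW, DC/AC ratio = 1.25
P_ac = P_dc / ratio = 3.73 / 1.25
P_ac = 2.98 kW

2.98


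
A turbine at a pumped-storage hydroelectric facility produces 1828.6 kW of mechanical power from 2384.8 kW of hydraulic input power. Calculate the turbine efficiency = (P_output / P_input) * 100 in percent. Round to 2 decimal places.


Turbine efficiency = (output power / input power) * 100
eta = (1828.6 / 2384.8) * 100
eta = 76.68%

76.68


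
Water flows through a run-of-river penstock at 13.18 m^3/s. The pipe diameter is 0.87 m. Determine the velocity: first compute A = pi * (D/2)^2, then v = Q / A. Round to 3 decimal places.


Compute pipe cross-sectional area:
  A = pi * (D/2)^2 = pi * (0.87/2)^2 = 0.5945 m^2
Calculate velocity:
  v = Q / A = 13.18 / 0.5945
  v = 22.171 m/s

22.171


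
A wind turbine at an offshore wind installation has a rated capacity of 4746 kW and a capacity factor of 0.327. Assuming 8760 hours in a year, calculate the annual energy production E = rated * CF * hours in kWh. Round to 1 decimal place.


Annual energy = rated_kW * capacity_factor * hours_per_year
Given: P_rated = 4746 kW, CF = 0.327, hours = 8760
E = 4746 * 0.327 * 8760
E = 13595011.9 kWh

13595011.9


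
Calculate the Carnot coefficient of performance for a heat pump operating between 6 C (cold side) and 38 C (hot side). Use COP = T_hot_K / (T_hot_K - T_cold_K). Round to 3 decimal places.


Convert to Kelvin:
  T_hot = 38 + 273.15 = 311.15 K
  T_cold = 6 + 273.15 = 279.15 K
Apply Carnot COP formula:
  COP = T_hot_K / (T_hot_K - T_cold_K) = 311.15 / 32.0
  COP = 9.723

9.723


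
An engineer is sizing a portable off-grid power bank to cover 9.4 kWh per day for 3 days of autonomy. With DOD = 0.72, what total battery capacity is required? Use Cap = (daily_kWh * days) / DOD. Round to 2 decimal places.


Total energy needed = daily * days = 9.4 * 3 = 28.2 kWh
Account for depth of discharge:
  Cap = total_energy / DOD = 28.2 / 0.72
  Cap = 39.17 kWh

39.17


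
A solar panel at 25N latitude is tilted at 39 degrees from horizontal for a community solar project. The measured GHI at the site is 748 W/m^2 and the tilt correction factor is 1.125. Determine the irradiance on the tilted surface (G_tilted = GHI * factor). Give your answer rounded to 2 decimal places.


Identify the given values:
  GHI = 748 W/m^2, tilt correction factor = 1.125
Apply the formula G_tilted = GHI * factor:
  G_tilted = 748 * 1.125
  G_tilted = 841.50 W/m^2

841.50


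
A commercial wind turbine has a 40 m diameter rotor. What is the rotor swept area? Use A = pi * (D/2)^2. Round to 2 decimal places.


Compute the rotor radius:
  r = D / 2 = 40 / 2 = 20.0 m
Calculate swept area:
  A = pi * r^2 = pi * 20.0^2
  A = 1256.64 m^2

1256.64


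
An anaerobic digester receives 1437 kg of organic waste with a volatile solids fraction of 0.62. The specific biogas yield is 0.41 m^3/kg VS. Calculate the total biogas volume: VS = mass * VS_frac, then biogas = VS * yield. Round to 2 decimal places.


Compute volatile solids:
  VS = mass * VS_fraction = 1437 * 0.62 = 890.94 kg
Calculate biogas volume:
  Biogas = VS * specific_yield = 890.94 * 0.41
  Biogas = 365.29 m^3

365.29


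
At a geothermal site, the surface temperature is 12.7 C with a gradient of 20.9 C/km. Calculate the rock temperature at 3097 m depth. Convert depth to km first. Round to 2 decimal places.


Convert depth to km: 3097 / 1000 = 3.097 km
Temperature increase = gradient * depth_km = 20.9 * 3.097 = 64.73 C
Temperature at depth = T_surface + delta_T = 12.7 + 64.73
T = 77.43 C

77.43


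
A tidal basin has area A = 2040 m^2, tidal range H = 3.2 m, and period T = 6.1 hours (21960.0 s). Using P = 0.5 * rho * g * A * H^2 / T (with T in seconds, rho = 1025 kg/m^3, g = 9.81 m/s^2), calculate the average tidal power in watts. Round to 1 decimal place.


Convert period to seconds: T = 6.1 * 3600 = 21960.0 s
H^2 = 3.2^2 = 10.24
P = 0.5 * rho * g * A * H^2 / T
P = 0.5 * 1025 * 9.81 * 2040 * 10.24 / 21960.0
P = 4782.6 W

4782.6


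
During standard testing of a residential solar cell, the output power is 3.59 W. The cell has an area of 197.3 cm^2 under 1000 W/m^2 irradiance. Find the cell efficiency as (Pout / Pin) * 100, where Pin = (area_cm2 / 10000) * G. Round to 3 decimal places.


First compute the input power:
  Pin = area_cm2 / 10000 * G = 197.3 / 10000 * 1000 = 19.73 W
Then compute efficiency:
  Efficiency = (Pout / Pin) * 100 = (3.59 / 19.73) * 100
  Efficiency = 18.196%

18.196


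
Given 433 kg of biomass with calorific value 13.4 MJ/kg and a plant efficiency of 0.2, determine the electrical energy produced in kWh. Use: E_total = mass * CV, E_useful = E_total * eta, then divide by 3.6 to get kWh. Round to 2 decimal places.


Total energy = mass * CV = 433 * 13.4 = 5802.2 MJ
Useful energy = total * eta = 5802.2 * 0.2 = 1160.44 MJ
Convert to kWh: 1160.44 / 3.6
Useful energy = 322.34 kWh

322.34


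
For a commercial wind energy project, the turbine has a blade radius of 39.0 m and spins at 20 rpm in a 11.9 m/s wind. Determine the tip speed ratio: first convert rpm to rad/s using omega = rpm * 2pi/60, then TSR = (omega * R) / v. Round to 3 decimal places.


Convert rotational speed to rad/s:
  omega = 20 * 2 * pi / 60 = 2.0944 rad/s
Compute tip speed:
  v_tip = omega * R = 2.0944 * 39.0 = 81.681 m/s
Tip speed ratio:
  TSR = v_tip / v_wind = 81.681 / 11.9 = 6.864

6.864


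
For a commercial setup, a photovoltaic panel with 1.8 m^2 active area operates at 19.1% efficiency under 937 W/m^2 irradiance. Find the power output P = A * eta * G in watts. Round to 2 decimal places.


Use the solar power formula P = A * eta * G.
Given: A = 1.8 m^2, eta = 0.191, G = 937 W/m^2
P = 1.8 * 0.191 * 937
P = 322.14 W

322.14


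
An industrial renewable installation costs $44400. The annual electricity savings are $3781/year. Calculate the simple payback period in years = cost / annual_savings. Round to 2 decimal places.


Simple payback period = initial cost / annual savings
Payback = 44400 / 3781
Payback = 11.74 years

11.74


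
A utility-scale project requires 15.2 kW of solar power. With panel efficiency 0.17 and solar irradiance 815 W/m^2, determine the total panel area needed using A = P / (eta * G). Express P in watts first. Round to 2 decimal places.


Convert target power to watts: P = 15.2 * 1000 = 15200.0 W
Compute denominator: eta * G = 0.17 * 815 = 138.55
Required area A = P / (eta * G) = 15200.0 / 138.55
A = 109.71 m^2

109.71


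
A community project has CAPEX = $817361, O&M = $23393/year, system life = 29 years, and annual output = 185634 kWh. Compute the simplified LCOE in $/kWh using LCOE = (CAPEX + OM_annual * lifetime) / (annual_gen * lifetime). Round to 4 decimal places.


Total cost = CAPEX + OM * lifetime = 817361 + 23393 * 29 = 817361 + 678397 = 1495758
Total generation = annual * lifetime = 185634 * 29 = 5383386 kWh
LCOE = 1495758 / 5383386
LCOE = 0.2778 $/kWh

0.2778


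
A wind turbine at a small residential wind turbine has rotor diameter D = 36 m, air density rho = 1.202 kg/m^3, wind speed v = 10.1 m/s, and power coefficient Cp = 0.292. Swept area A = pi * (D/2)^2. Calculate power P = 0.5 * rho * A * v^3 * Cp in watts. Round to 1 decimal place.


Step 1 -- Compute swept area:
  A = pi * (D/2)^2 = pi * (36/2)^2 = 1017.88 m^2
Step 2 -- Apply wind power equation:
  P = 0.5 * rho * A * v^3 * Cp
  v^3 = 10.1^3 = 1030.301
  P = 0.5 * 1.202 * 1017.88 * 1030.301 * 0.292
  P = 184041.7 W

184041.7


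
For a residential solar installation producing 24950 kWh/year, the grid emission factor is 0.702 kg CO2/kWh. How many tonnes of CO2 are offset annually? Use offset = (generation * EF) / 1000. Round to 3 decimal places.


CO2 offset in kg = generation * emission_factor
CO2 offset = 24950 * 0.702 = 17514.9 kg
Convert to tonnes:
  CO2 offset = 17514.9 / 1000 = 17.515 tonnes

17.515


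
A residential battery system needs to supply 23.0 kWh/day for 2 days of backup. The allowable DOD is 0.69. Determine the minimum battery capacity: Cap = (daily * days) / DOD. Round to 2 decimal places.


Total energy needed = daily * days = 23.0 * 2 = 46.0 kWh
Account for depth of discharge:
  Cap = total_energy / DOD = 46.0 / 0.69
  Cap = 66.67 kWh

66.67


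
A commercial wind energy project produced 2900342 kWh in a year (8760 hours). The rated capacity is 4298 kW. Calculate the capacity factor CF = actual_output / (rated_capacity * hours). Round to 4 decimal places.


Capacity factor = actual output / maximum possible output
Maximum possible = rated * hours = 4298 * 8760 = 37650480 kWh
CF = 2900342 / 37650480
CF = 0.0770

0.0770


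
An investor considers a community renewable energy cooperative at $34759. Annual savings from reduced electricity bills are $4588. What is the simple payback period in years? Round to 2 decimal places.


Simple payback period = initial cost / annual savings
Payback = 34759 / 4588
Payback = 7.58 years

7.58


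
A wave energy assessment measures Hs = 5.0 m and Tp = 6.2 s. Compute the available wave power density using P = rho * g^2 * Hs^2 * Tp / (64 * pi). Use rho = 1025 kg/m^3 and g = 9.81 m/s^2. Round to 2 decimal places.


Apply wave power formula:
  g^2 = 9.81^2 = 96.2361
  Hs^2 = 5.0^2 = 25.0
  Numerator = rho * g^2 * Hs^2 * Tp = 1025 * 96.2361 * 25.0 * 6.2 = 15289510.39
  Denominator = 64 * pi = 201.0619
  P = 15289510.39 / 201.0619 = 76043.79 W/m

76043.79


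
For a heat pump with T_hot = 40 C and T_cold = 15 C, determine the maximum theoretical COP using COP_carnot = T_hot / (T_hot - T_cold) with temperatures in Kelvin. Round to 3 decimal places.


Convert to Kelvin:
  T_hot = 40 + 273.15 = 313.15 K
  T_cold = 15 + 273.15 = 288.15 K
Apply Carnot COP formula:
  COP = T_hot_K / (T_hot_K - T_cold_K) = 313.15 / 25.0
  COP = 12.526

12.526


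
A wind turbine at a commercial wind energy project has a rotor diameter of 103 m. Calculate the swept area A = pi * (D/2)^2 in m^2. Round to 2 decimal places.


Compute the rotor radius:
  r = D / 2 = 103 / 2 = 51.5 m
Calculate swept area:
  A = pi * r^2 = pi * 51.5^2
  A = 8332.29 m^2

8332.29


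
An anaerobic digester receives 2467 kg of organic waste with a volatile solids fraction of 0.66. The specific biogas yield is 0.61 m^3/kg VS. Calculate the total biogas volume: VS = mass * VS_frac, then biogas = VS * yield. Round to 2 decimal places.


Compute volatile solids:
  VS = mass * VS_fraction = 2467 * 0.66 = 1628.22 kg
Calculate biogas volume:
  Biogas = VS * specific_yield = 1628.22 * 0.61
  Biogas = 993.21 m^3

993.21


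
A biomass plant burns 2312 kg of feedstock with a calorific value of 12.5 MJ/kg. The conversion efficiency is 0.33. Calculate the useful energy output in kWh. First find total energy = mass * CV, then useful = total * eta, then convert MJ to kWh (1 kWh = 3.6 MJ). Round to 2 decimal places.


Total energy = mass * CV = 2312 * 12.5 = 28900.0 MJ
Useful energy = total * eta = 28900.0 * 0.33 = 9537.0 MJ
Convert to kWh: 9537.0 / 3.6
Useful energy = 2649.17 kWh

2649.17


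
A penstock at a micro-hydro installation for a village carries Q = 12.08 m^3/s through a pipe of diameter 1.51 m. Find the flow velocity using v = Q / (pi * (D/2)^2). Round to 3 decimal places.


Compute pipe cross-sectional area:
  A = pi * (D/2)^2 = pi * (1.51/2)^2 = 1.7908 m^2
Calculate velocity:
  v = Q / A = 12.08 / 1.7908
  v = 6.746 m/s

6.746


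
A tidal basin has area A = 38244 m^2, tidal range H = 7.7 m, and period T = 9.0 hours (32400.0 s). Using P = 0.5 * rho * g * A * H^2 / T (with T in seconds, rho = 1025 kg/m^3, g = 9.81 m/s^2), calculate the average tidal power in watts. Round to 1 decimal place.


Convert period to seconds: T = 9.0 * 3600 = 32400.0 s
H^2 = 7.7^2 = 59.29
P = 0.5 * rho * g * A * H^2 / T
P = 0.5 * 1025 * 9.81 * 38244 * 59.29 / 32400.0
P = 351854.1 W

351854.1


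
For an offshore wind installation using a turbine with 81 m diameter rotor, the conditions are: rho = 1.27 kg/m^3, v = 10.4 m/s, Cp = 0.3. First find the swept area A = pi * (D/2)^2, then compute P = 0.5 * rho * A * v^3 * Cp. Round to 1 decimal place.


Step 1 -- Compute swept area:
  A = pi * (D/2)^2 = pi * (81/2)^2 = 5153.0 m^2
Step 2 -- Apply wind power equation:
  P = 0.5 * rho * A * v^3 * Cp
  v^3 = 10.4^3 = 1124.864
  P = 0.5 * 1.27 * 5153.0 * 1124.864 * 0.3
  P = 1104218.2 W

1104218.2


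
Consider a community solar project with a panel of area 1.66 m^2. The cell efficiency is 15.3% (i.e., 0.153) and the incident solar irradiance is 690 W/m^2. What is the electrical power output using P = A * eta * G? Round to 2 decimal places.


Use the solar power formula P = A * eta * G.
Given: A = 1.66 m^2, eta = 0.153, G = 690 W/m^2
P = 1.66 * 0.153 * 690
P = 175.25 W

175.25


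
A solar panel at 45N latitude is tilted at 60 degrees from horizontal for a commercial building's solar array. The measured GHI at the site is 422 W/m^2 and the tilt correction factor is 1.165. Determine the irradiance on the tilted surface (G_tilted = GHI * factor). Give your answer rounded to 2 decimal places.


Identify the given values:
  GHI = 422 W/m^2, tilt correction factor = 1.165
Apply the formula G_tilted = GHI * factor:
  G_tilted = 422 * 1.165
  G_tilted = 491.63 W/m^2

491.63


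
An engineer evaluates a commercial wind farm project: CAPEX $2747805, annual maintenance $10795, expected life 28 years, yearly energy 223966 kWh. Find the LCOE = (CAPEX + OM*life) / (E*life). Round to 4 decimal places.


Total cost = CAPEX + OM * lifetime = 2747805 + 10795 * 28 = 2747805 + 302260 = 3050065
Total generation = annual * lifetime = 223966 * 28 = 6271048 kWh
LCOE = 3050065 / 6271048
LCOE = 0.4864 $/kWh

0.4864


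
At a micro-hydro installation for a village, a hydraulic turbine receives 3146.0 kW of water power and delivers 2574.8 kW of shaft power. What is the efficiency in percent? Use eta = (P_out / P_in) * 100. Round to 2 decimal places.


Turbine efficiency = (output power / input power) * 100
eta = (2574.8 / 3146.0) * 100
eta = 81.84%

81.84


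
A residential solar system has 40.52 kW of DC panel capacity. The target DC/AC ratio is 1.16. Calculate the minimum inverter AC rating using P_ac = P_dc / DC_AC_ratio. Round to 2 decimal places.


The inverter AC capacity is determined by the DC/AC ratio.
Given: P_dc = 40.52 kW, DC/AC ratio = 1.16
P_ac = P_dc / ratio = 40.52 / 1.16
P_ac = 34.93 kW

34.93


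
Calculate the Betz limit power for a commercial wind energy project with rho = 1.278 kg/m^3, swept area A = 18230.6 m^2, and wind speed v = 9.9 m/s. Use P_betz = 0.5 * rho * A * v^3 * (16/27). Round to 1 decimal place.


The Betz coefficient Cp_max = 16/27 = 0.5926
v^3 = 9.9^3 = 970.299
P_betz = 0.5 * rho * A * v^3 * Cp_max
P_betz = 0.5 * 1.278 * 18230.6 * 970.299 * 0.5926
P_betz = 6698285.0 W

6698285.0


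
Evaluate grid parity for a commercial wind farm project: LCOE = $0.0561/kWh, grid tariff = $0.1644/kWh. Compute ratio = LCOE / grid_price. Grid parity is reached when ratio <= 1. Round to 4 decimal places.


Compare LCOE to grid price:
  LCOE = $0.0561/kWh, Grid price = $0.1644/kWh
  Ratio = LCOE / grid_price = 0.0561 / 0.1644 = 0.3412
  Grid parity achieved (ratio <= 1)? yes

0.3412


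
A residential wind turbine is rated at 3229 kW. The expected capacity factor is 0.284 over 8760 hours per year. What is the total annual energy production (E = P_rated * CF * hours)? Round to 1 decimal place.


Annual energy = rated_kW * capacity_factor * hours_per_year
Given: P_rated = 3229 kW, CF = 0.284, hours = 8760
E = 3229 * 0.284 * 8760
E = 8033235.4 kWh

8033235.4


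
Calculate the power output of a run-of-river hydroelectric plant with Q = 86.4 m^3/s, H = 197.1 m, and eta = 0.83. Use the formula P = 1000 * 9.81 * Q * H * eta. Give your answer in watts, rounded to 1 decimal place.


Apply the hydropower formula P = rho * g * Q * H * eta
rho * g = 1000 * 9.81 = 9810.0
P = 9810.0 * 86.4 * 197.1 * 0.83
P = 138658809.3 W

138658809.3


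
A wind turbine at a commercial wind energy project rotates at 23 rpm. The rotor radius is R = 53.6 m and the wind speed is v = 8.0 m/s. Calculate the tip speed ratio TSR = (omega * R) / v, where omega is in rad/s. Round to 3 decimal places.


Convert rotational speed to rad/s:
  omega = 23 * 2 * pi / 60 = 2.4086 rad/s
Compute tip speed:
  v_tip = omega * R = 2.4086 * 53.6 = 129.099 m/s
Tip speed ratio:
  TSR = v_tip / v_wind = 129.099 / 8.0 = 16.137

16.137
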